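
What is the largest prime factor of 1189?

41

1189 = 29 · 41
41 is prime.
So 1189 = 29 · 41; the largest prime factor is 41.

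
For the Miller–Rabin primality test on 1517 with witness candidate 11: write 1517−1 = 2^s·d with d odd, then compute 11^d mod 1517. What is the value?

1517 − 1 = 1516 = 2^2 · 379, so d = 379.
11^1 ≡ 11 (mod 1517)
11^2 ≡ 11^2 = 121 ≡ 121 (mod 1517)
11^4 ≡ 121^2 = 14641 ≡ 988 (mod 1517)
11^8 ≡ 988^2 = 976144 ≡ 713 (mod 1517)
11^16 ≡ 713^2 = 508369 ≡ 174 (mod 1517)
11^32 ≡ 174^2 = 30276 ≡ 1453 (mod 1517)
11^64 ≡ 1453^2 = 2111209 ≡ 1062 (mod 1517)
11^128 ≡ 1062^2 = 1127844 ≡ 713 (mod 1517)
11^256 ≡ 713^2 = 508369 ≡ 174 (mod 1517)
379 = 256 + 64 + 32 + 16 + 8 + 2 + 1 in binary powers of 2.
So 11^379 ≡ 174 · 1062 · 1453 · 174 · 713 · 121 · 11 ≡ 1010 (mod 1517).
Squaring chain: 1010 → 676; never reaches −1, so base 11 is a Miller–Rabin witness that 1517 is composite.

1010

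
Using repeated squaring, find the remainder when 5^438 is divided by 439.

5^1 ≡ 5 (mod 439)
5^2 ≡ 5^2 = 25 ≡ 25 (mod 439)
5^4 ≡ 25^2 = 625 ≡ 186 (mod 439)
5^8 ≡ 186^2 = 34596 ≡ 354 (mod 439)
5^16 ≡ 354^2 = 125316 ≡ 201 (mod 439)
5^32 ≡ 201^2 = 40401 ≡ 13 (mod 439)
5^64 ≡ 13^2 = 169 ≡ 169 (mod 439)
5^128 ≡ 169^2 = 28561 ≡ 26 (mod 439)
5^256 ≡ 26^2 = 676 ≡ 237 (mod 439)
438 = 256 + 128 + 32 + 16 + 4 + 2 in binary powers of 2.
So 5^438 ≡ 237 · 26 · 13 · 201 · 186 · 25 ≡ 1 (mod 439).
Since the result is 1, base 5 gives no evidence that 439 is composite.

1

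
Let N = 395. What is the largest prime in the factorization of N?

79

395 = 5 · 79
79 is prime.
So 395 = 5 · 79; the largest prime factor is 79.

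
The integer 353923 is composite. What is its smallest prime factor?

17

353923 is odd.
Digit sum 25, not divisible by 3.
Ends in 3: not divisible by 5.
7: 353923 = 7·50560 + 3
11: 353923 = 11·32174 + 9
13: 353923 = 13·27224 + 11
17: 353923 = 17·20819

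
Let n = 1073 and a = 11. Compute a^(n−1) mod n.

11^1 ≡ 11 (mod 1073)
11^2 ≡ 11^2 = 121 ≡ 121 (mod 1073)
11^4 ≡ 121^2 = 14641 ≡ 692 (mod 1073)
11^8 ≡ 692^2 = 478864 ≡ 306 (mod 1073)
11^16 ≡ 306^2 = 93636 ≡ 285 (mod 1073)
11^32 ≡ 285^2 = 81225 ≡ 750 (mod 1073)
11^64 ≡ 750^2 = 562500 ≡ 248 (mod 1073)
11^128 ≡ 248^2 = 61504 ≡ 343 (mod 1073)
11^256 ≡ 343^2 = 117649 ≡ 692 (mod 1073)
11^512 ≡ 692^2 = 478864 ≡ 306 (mod 1073)
11^1024 ≡ 306^2 = 93636 ≡ 285 (mod 1073)
1072 = 1024 + 32 + 16 in binary powers of 2.
So 11^1072 ≡ 285 · 750 · 285 ≡ 248 (mod 1073).
Since 248 ≠ 1, base 11 is a Fermat witness: 1073 is composite.

248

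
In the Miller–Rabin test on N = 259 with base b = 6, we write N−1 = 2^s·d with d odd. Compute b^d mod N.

6

259 − 1 = 258 = 2^1 · 129, so d = 129.
6^1 ≡ 6 (mod 259)
6^2 ≡ 6^2 = 36 ≡ 36 (mod 259)
6^4 ≡ 36^2 = 1296 ≡ 1 (mod 259)
6^8 ≡ 1^2 = 1 ≡ 1 (mod 259)
6^16 ≡ 1^2 = 1 ≡ 1 (mod 259)
6^32 ≡ 1^2 = 1 ≡ 1 (mod 259)
6^64 ≡ 1^2 = 1 ≡ 1 (mod 259)
6^128 ≡ 1^2 = 1 ≡ 1 (mod 259)
129 = 128 + 1 in binary powers of 2.
So 6^129 ≡ 1 · 6 ≡ 6 (mod 259).
Squaring chain: 6; never reaches −1, so base 6 is a Miller–Rabin witness that 259 is composite.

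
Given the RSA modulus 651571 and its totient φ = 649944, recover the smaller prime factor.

φ(n) = (p−1)(q−1) = n − (p+q) + 1, so p + q = 651571 − 649944 + 1 = 1628.
p and q are the roots of t² − 1628t + 651571 = 0.
Discriminant: 1628² − 4·651571 = 2650384 − 2606284 = 44100; √44100 = 210.
q = (1628 − 210)/2 = 709, p = (1628 + 210)/2 = 919.
Check: 709 · 919 = 651571.

709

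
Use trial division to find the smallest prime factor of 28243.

28243 is odd.
Digit sum 19, not divisible by 3.
Ends in 3: not divisible by 5.
7: 28243 = 7·4034 + 5
11: 28243 = 11·2567 + 6
13: 28243 = 13·2172 + 7
17: 28243 = 17·1661 + 6
19: 28243 = 19·1486 + 9
23: 28243 = 23·1227 + 22
29: 28243 = 29·973 + 26
31: 28243 = 31·911 + 2
37: 28243 = 37·763 + 12
41: 28243 = 41·688 + 35
43: 28243 = 43·656 + 35
47: 28243 = 47·600 + 43
53: 28243 = 53·532 + 47
59: 28243 = 59·478 + 41
61: 28243 = 61·463

61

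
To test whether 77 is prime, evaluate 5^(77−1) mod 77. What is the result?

16

5^1 ≡ 5 (mod 77)
5^2 ≡ 5^2 = 25 ≡ 25 (mod 77)
5^4 ≡ 25^2 = 625 ≡ 9 (mod 77)
5^8 ≡ 9^2 = 81 ≡ 4 (mod 77)
5^16 ≡ 4^2 = 16 ≡ 16 (mod 77)
5^32 ≡ 16^2 = 256 ≡ 25 (mod 77)
5^64 ≡ 25^2 = 625 ≡ 9 (mod 77)
76 = 64 + 8 + 4 in binary powers of 2.
So 5^76 ≡ 9 · 4 · 9 ≡ 16 (mod 77).
Since 16 ≠ 1, base 5 is a Fermat witness: 77 is composite.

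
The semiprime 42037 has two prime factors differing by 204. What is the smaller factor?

127

Since p = q + 204, we have 42037 = q(q + 204), so q² + 204q − 42037 = 0.
Discriminant: 204² + 4·42037 = 41616 + 168148 = 209764; √209764 = 458.
q = (−204 + 458)/2 = 127, and p = q + 204 = 331.
Check: 127 · 331 = 42037.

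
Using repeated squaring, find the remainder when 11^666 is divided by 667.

11^1 ≡ 11 (mod 667)
11^2 ≡ 11^2 = 121 ≡ 121 (mod 667)
11^4 ≡ 121^2 = 14641 ≡ 634 (mod 667)
11^8 ≡ 634^2 = 401956 ≡ 422 (mod 667)
11^16 ≡ 422^2 = 178084 ≡ 662 (mod 667)
11^32 ≡ 662^2 = 438244 ≡ 25 (mod 667)
11^64 ≡ 25^2 = 625 ≡ 625 (mod 667)
11^128 ≡ 625^2 = 390625 ≡ 430 (mod 667)
11^256 ≡ 430^2 = 184900 ≡ 141 (mod 667)
11^512 ≡ 141^2 = 19881 ≡ 538 (mod 667)
666 = 512 + 128 + 16 + 8 + 2 in binary powers of 2.
So 11^666 ≡ 538 · 430 · 662 · 422 · 121 ≡ 216 (mod 667).
Since 216 ≠ 1, base 11 is a Fermat witness: 667 is composite.

216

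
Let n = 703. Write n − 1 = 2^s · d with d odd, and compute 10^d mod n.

703 − 1 = 702 = 2^1 · 351, so d = 351.
10^1 ≡ 10 (mod 703)
10^2 ≡ 10^2 = 100 ≡ 100 (mod 703)
10^4 ≡ 100^2 = 10000 ≡ 158 (mod 703)
10^8 ≡ 158^2 = 24964 ≡ 359 (mod 703)
10^16 ≡ 359^2 = 128881 ≡ 232 (mod 703)
10^32 ≡ 232^2 = 53824 ≡ 396 (mod 703)
10^64 ≡ 396^2 = 156816 ≡ 47 (mod 703)
10^128 ≡ 47^2 = 2209 ≡ 100 (mod 703)
10^256 ≡ 100^2 = 10000 ≡ 158 (mod 703)
351 = 256 + 64 + 16 + 8 + 4 + 2 + 1 in binary powers of 2.
So 10^351 ≡ 158 · 47 · 232 · 359 · 158 · 100 · 10 ≡ 75 (mod 703).
Squaring chain: 75; never reaches −1, so base 10 is a Miller–Rabin witness that 703 is composite.

75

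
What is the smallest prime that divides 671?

671 is odd.
Digit sum 14, not divisible by 3.
Ends in 1: not divisible by 5.
7: 671 = 7·95 + 6
11: 671 = 11·61

11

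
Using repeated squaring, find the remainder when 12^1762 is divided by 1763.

12^1 ≡ 12 (mod 1763)
12^2 ≡ 12^2 = 144 ≡ 144 (mod 1763)
12^4 ≡ 144^2 = 20736 ≡ 1343 (mod 1763)
12^8 ≡ 1343^2 = 1803649 ≡ 100 (mod 1763)
12^16 ≡ 100^2 = 10000 ≡ 1185 (mod 1763)
12^32 ≡ 1185^2 = 1404225 ≡ 877 (mod 1763)
12^64 ≡ 877^2 = 769129 ≡ 461 (mod 1763)
12^128 ≡ 461^2 = 212521 ≡ 961 (mod 1763)
12^256 ≡ 961^2 = 923521 ≡ 1472 (mod 1763)
12^512 ≡ 1472^2 = 2166784 ≡ 57 (mod 1763)
12^1024 ≡ 57^2 = 3249 ≡ 1486 (mod 1763)
1762 = 1024 + 512 + 128 + 64 + 32 + 2 in binary powers of 2.
So 12^1762 ≡ 1486 · 57 · 961 · 461 · 877 · 144 ≡ 1743 (mod 1763).
Since 1743 ≠ 1, base 12 is a Fermat witness: 1763 is composite.

1743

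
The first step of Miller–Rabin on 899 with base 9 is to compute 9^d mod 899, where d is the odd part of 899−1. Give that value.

899 − 1 = 898 = 2^1 · 449, so d = 449.
9^1 ≡ 9 (mod 899)
9^2 ≡ 9^2 = 81 ≡ 81 (mod 899)
9^4 ≡ 81^2 = 6561 ≡ 268 (mod 899)
9^8 ≡ 268^2 = 71824 ≡ 803 (mod 899)
9^16 ≡ 803^2 = 644809 ≡ 226 (mod 899)
9^32 ≡ 226^2 = 51076 ≡ 732 (mod 899)
9^64 ≡ 732^2 = 535824 ≡ 20 (mod 899)
9^128 ≡ 20^2 = 400 ≡ 400 (mod 899)
9^256 ≡ 400^2 = 160000 ≡ 877 (mod 899)
449 = 256 + 128 + 64 + 1 in binary powers of 2.
So 9^449 ≡ 877 · 400 · 20 · 9 ≡ 38 (mod 899).
Squaring chain: 38; never reaches −1, so base 9 is a Miller–Rabin witness that 899 is composite.

38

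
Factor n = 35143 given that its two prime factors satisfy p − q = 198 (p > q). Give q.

113

Since p = q + 198, we have 35143 = q(q + 198), so q² + 198q − 35143 = 0.
Discriminant: 198² + 4·35143 = 39204 + 140572 = 179776; √179776 = 424.
q = (−198 + 424)/2 = 113, and p = q + 198 = 311.
Check: 113 · 311 = 35143.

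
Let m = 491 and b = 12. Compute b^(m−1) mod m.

1

12^1 ≡ 12 (mod 491)
12^2 ≡ 12^2 = 144 ≡ 144 (mod 491)
12^4 ≡ 144^2 = 20736 ≡ 114 (mod 491)
12^8 ≡ 114^2 = 12996 ≡ 230 (mod 491)
12^16 ≡ 230^2 = 52900 ≡ 363 (mod 491)
12^32 ≡ 363^2 = 131769 ≡ 181 (mod 491)
12^64 ≡ 181^2 = 32761 ≡ 355 (mod 491)
12^128 ≡ 355^2 = 126025 ≡ 329 (mod 491)
12^256 ≡ 329^2 = 108241 ≡ 221 (mod 491)
490 = 256 + 128 + 64 + 32 + 8 + 2 in binary powers of 2.
So 12^490 ≡ 221 · 329 · 355 · 181 · 230 · 144 ≡ 1 (mod 491).
Since the result is 1, base 12 gives no evidence that 491 is composite.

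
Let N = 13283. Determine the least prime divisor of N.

37

13283 is odd.
Digit sum 17, not divisible by 3.
Ends in 3: not divisible by 5.
7: 13283 = 7·1897 + 4
11: 13283 = 11·1207 + 6
13: 13283 = 13·1021 + 10
17: 13283 = 17·781 + 6
19: 13283 = 19·699 + 2
23: 13283 = 23·577 + 12
29: 13283 = 29·458 + 1
31: 13283 = 31·428 + 15
37: 13283 = 37·359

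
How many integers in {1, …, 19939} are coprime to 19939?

Factor: 19939 = 127 · 157.
φ(19939) = (127−1) · (157−1) = 126 · 156 = 19656.

19656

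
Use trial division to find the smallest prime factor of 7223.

7223 is odd.
Digit sum 14, not divisible by 3.
Ends in 3: not divisible by 5.
7: 7223 = 7·1031 + 6
11: 7223 = 11·656 + 7
13: 7223 = 13·555 + 8
17: 7223 = 17·424 + 15
19: 7223 = 19·380 + 3
23: 7223 = 23·314 + 1
29: 7223 = 29·249 + 2
31: 7223 = 31·233

31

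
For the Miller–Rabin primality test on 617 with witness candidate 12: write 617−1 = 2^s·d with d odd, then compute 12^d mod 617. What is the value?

617 − 1 = 616 = 2^3 · 77, so d = 77.
12^1 ≡ 12 (mod 617)
12^2 ≡ 12^2 = 144 ≡ 144 (mod 617)
12^4 ≡ 144^2 = 20736 ≡ 375 (mod 617)
12^8 ≡ 375^2 = 140625 ≡ 566 (mod 617)
12^16 ≡ 566^2 = 320356 ≡ 133 (mod 617)
12^32 ≡ 133^2 = 17689 ≡ 413 (mod 617)
12^64 ≡ 413^2 = 170569 ≡ 277 (mod 617)
77 = 64 + 8 + 4 + 1 in binary powers of 2.
So 12^77 ≡ 277 · 566 · 375 · 12 ≡ 478 (mod 617).
Squaring chain: 478 → 194 → 616; reaches −1, so base 12 does not prove 617 composite.

478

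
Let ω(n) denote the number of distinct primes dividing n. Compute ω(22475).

22475 = 5^2 · 899
899 = 29 · 31
22475 = 5^2 · 29 · 31, which has 3 distinct prime factors.

3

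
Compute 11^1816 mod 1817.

1415

11^1 ≡ 11 (mod 1817)
11^2 ≡ 11^2 = 121 ≡ 121 (mod 1817)
11^4 ≡ 121^2 = 14641 ≡ 105 (mod 1817)
11^8 ≡ 105^2 = 11025 ≡ 123 (mod 1817)
11^16 ≡ 123^2 = 15129 ≡ 593 (mod 1817)
11^32 ≡ 593^2 = 351649 ≡ 968 (mod 1817)
11^64 ≡ 968^2 = 937024 ≡ 1269 (mod 1817)
11^128 ≡ 1269^2 = 1610361 ≡ 499 (mod 1817)
11^256 ≡ 499^2 = 249001 ≡ 72 (mod 1817)
11^512 ≡ 72^2 = 5184 ≡ 1550 (mod 1817)
11^1024 ≡ 1550^2 = 2402500 ≡ 426 (mod 1817)
1816 = 1024 + 512 + 256 + 16 + 8 in binary powers of 2.
So 11^1816 ≡ 426 · 1550 · 72 · 593 · 123 ≡ 1415 (mod 1817).
Since 1415 ≠ 1, base 11 is a Fermat witness: 1817 is composite.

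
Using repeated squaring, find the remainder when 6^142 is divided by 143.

6^1 ≡ 6 (mod 143)
6^2 ≡ 6^2 = 36 ≡ 36 (mod 143)
6^4 ≡ 36^2 = 1296 ≡ 9 (mod 143)
6^8 ≡ 9^2 = 81 ≡ 81 (mod 143)
6^16 ≡ 81^2 = 6561 ≡ 126 (mod 143)
6^32 ≡ 126^2 = 15876 ≡ 3 (mod 143)
6^64 ≡ 3^2 = 9 ≡ 9 (mod 143)
6^128 ≡ 9^2 = 81 ≡ 81 (mod 143)
142 = 128 + 8 + 4 + 2 in binary powers of 2.
So 6^142 ≡ 81 · 81 · 9 · 36 ≡ 69 (mod 143).
Since 69 ≠ 1, base 6 is a Fermat witness: 143 is composite.

69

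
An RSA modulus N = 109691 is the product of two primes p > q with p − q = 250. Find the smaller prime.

229

Since p = q + 250, we have 109691 = q(q + 250), so q² + 250q − 109691 = 0.
Discriminant: 250² + 4·109691 = 62500 + 438764 = 501264; √501264 = 708.
q = (−250 + 708)/2 = 229, and p = q + 250 = 479.
Check: 229 · 479 = 109691.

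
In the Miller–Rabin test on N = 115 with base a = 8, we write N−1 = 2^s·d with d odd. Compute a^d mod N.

115 − 1 = 114 = 2^1 · 57, so d = 57.
8^1 ≡ 8 (mod 115)
8^2 ≡ 8^2 = 64 ≡ 64 (mod 115)
8^4 ≡ 64^2 = 4096 ≡ 71 (mod 115)
8^8 ≡ 71^2 = 5041 ≡ 96 (mod 115)
8^16 ≡ 96^2 = 9216 ≡ 16 (mod 115)
8^32 ≡ 16^2 = 256 ≡ 26 (mod 115)
57 = 32 + 16 + 8 + 1 in binary powers of 2.
So 8^57 ≡ 26 · 16 · 96 · 8 ≡ 18 (mod 115).
Squaring chain: 18; never reaches −1, so base 8 is a Miller–Rabin witness that 115 is composite.

18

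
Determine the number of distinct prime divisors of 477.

477 = 3^2 · 53
477 = 3^2 · 53, which has 2 distinct prime factors.

2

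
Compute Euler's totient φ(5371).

Factor: 5371 = 41 · 131.
φ(5371) = (41−1) · (131−1) = 40 · 130 = 5200.

5200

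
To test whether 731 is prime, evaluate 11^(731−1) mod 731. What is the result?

508

11^1 ≡ 11 (mod 731)
11^2 ≡ 11^2 = 121 ≡ 121 (mod 731)
11^4 ≡ 121^2 = 14641 ≡ 21 (mod 731)
11^8 ≡ 21^2 = 441 ≡ 441 (mod 731)
11^16 ≡ 441^2 = 194481 ≡ 35 (mod 731)
11^32 ≡ 35^2 = 1225 ≡ 494 (mod 731)
11^64 ≡ 494^2 = 244036 ≡ 613 (mod 731)
11^128 ≡ 613^2 = 375769 ≡ 35 (mod 731)
11^256 ≡ 35^2 = 1225 ≡ 494 (mod 731)
11^512 ≡ 494^2 = 244036 ≡ 613 (mod 731)
730 = 512 + 128 + 64 + 16 + 8 + 2 in binary powers of 2.
So 11^730 ≡ 613 · 35 · 613 · 35 · 441 · 121 ≡ 508 (mod 731).
Since 508 ≠ 1, base 11 is a Fermat witness: 731 is composite.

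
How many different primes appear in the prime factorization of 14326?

4

14326 = 2 · 7163
7163 = 13 · 551
551 = 19 · 29
14326 = 2 · 13 · 19 · 29, which has 4 distinct prime factors.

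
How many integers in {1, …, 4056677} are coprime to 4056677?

Factor: 4056677 = 131 · 173 · 179.
φ(4056677) = (131−1) · (173−1) · (179−1) = 130 · 172 · 178 = 3980080.

3980080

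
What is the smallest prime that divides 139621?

17

139621 is odd.
Digit sum 22, not divisible by 3.
Ends in 1: not divisible by 5.
7: 139621 = 7·19945 + 6
11: 139621 = 11·12692 + 9
13: 139621 = 13·10740 + 1
17: 139621 = 17·8213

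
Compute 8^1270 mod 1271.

1024

8^1 ≡ 8 (mod 1271)
8^2 ≡ 8^2 = 64 ≡ 64 (mod 1271)
8^4 ≡ 64^2 = 4096 ≡ 283 (mod 1271)
8^8 ≡ 283^2 = 80089 ≡ 16 (mod 1271)
8^16 ≡ 16^2 = 256 ≡ 256 (mod 1271)
8^32 ≡ 256^2 = 65536 ≡ 715 (mod 1271)
8^64 ≡ 715^2 = 511225 ≡ 283 (mod 1271)
8^128 ≡ 283^2 = 80089 ≡ 16 (mod 1271)
8^256 ≡ 16^2 = 256 ≡ 256 (mod 1271)
8^512 ≡ 256^2 = 65536 ≡ 715 (mod 1271)
8^1024 ≡ 715^2 = 511225 ≡ 283 (mod 1271)
1270 = 1024 + 128 + 64 + 32 + 16 + 4 + 2 in binary powers of 2.
So 8^1270 ≡ 283 · 16 · 283 · 715 · 256 · 283 · 64 ≡ 1024 (mod 1271).
Since 1024 ≠ 1, base 8 is a Fermat witness: 1271 is composite.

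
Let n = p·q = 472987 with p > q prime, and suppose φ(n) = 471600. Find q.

601

φ(n) = (p−1)(q−1) = n − (p+q) + 1, so p + q = 472987 − 471600 + 1 = 1388.
p and q are the roots of t² − 1388t + 472987 = 0.
Discriminant: 1388² − 4·472987 = 1926544 − 1891948 = 34596; √34596 = 186.
q = (1388 − 186)/2 = 601, p = (1388 + 186)/2 = 787.
Check: 601 · 787 = 472987.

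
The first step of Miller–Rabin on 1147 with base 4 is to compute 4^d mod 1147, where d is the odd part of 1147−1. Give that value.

529

1147 − 1 = 1146 = 2^1 · 573, so d = 573.
4^1 ≡ 4 (mod 1147)
4^2 ≡ 4^2 = 16 ≡ 16 (mod 1147)
4^4 ≡ 16^2 = 256 ≡ 256 (mod 1147)
4^8 ≡ 256^2 = 65536 ≡ 157 (mod 1147)
4^16 ≡ 157^2 = 24649 ≡ 562 (mod 1147)
4^32 ≡ 562^2 = 315844 ≡ 419 (mod 1147)
4^64 ≡ 419^2 = 175561 ≡ 70 (mod 1147)
4^128 ≡ 70^2 = 4900 ≡ 312 (mod 1147)
4^256 ≡ 312^2 = 97344 ≡ 996 (mod 1147)
4^512 ≡ 996^2 = 992016 ≡ 1008 (mod 1147)
573 = 512 + 32 + 16 + 8 + 4 + 1 in binary powers of 2.
So 4^573 ≡ 1008 · 419 · 562 · 157 · 256 · 4 ≡ 529 (mod 1147).
Squaring chain: 529; never reaches −1, so base 4 is a Miller–Rabin witness that 1147 is composite.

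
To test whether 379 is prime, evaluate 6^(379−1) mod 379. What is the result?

6^1 ≡ 6 (mod 379)
6^2 ≡ 6^2 = 36 ≡ 36 (mod 379)
6^4 ≡ 36^2 = 1296 ≡ 159 (mod 379)
6^8 ≡ 159^2 = 25281 ≡ 267 (mod 379)
6^16 ≡ 267^2 = 71289 ≡ 37 (mod 379)
6^32 ≡ 37^2 = 1369 ≡ 232 (mod 379)
6^64 ≡ 232^2 = 53824 ≡ 6 (mod 379)
6^128 ≡ 6^2 = 36 ≡ 36 (mod 379)
6^256 ≡ 36^2 = 1296 ≡ 159 (mod 379)
378 = 256 + 64 + 32 + 16 + 8 + 2 in binary powers of 2.
So 6^378 ≡ 159 · 6 · 232 · 37 · 267 · 36 ≡ 1 (mod 379).
Since the result is 1, base 6 gives no evidence that 379 is composite.

1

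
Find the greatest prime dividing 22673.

22673 = 7 · 3239
3239 = 41 · 79
79 is prime.
So 22673 = 7 · 41 · 79; the largest prime factor is 79.

79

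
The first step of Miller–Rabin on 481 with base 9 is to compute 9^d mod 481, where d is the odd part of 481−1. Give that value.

481 − 1 = 480 = 2^5 · 15, so d = 15.
9^1 ≡ 9 (mod 481)
9^2 ≡ 9^2 = 81 ≡ 81 (mod 481)
9^4 ≡ 81^2 = 6561 ≡ 308 (mod 481)
9^8 ≡ 308^2 = 94864 ≡ 107 (mod 481)
15 = 8 + 4 + 2 + 1 in binary powers of 2.
So 9^15 ≡ 107 · 308 · 81 · 9 ≡ 417 (mod 481).
Squaring chain: 417 → 248 → 417 → 248 → 417; never reaches −1, so base 9 is a Miller–Rabin witness that 481 is composite.

417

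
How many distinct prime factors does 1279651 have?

3

1279651 = 23^2 · 2419
2419 = 41 · 59
1279651 = 23^2 · 41 · 59, which has 3 distinct prime factors.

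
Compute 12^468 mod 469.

330

12^1 ≡ 12 (mod 469)
12^2 ≡ 12^2 = 144 ≡ 144 (mod 469)
12^4 ≡ 144^2 = 20736 ≡ 100 (mod 469)
12^8 ≡ 100^2 = 10000 ≡ 151 (mod 469)
12^16 ≡ 151^2 = 22801 ≡ 289 (mod 469)
12^32 ≡ 289^2 = 83521 ≡ 39 (mod 469)
12^64 ≡ 39^2 = 1521 ≡ 114 (mod 469)
12^128 ≡ 114^2 = 12996 ≡ 333 (mod 469)
12^256 ≡ 333^2 = 110889 ≡ 205 (mod 469)
468 = 256 + 128 + 64 + 16 + 4 in binary powers of 2.
So 12^468 ≡ 205 · 333 · 114 · 289 · 100 ≡ 330 (mod 469).
Since 330 ≠ 1, base 12 is a Fermat witness: 469 is composite.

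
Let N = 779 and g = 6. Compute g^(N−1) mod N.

6^1 ≡ 6 (mod 779)
6^2 ≡ 6^2 = 36 ≡ 36 (mod 779)
6^4 ≡ 36^2 = 1296 ≡ 517 (mod 779)
6^8 ≡ 517^2 = 267289 ≡ 92 (mod 779)
6^16 ≡ 92^2 = 8464 ≡ 674 (mod 779)
6^32 ≡ 674^2 = 454276 ≡ 119 (mod 779)
6^64 ≡ 119^2 = 14161 ≡ 139 (mod 779)
6^128 ≡ 139^2 = 19321 ≡ 625 (mod 779)
6^256 ≡ 625^2 = 390625 ≡ 346 (mod 779)
6^512 ≡ 346^2 = 119716 ≡ 529 (mod 779)
778 = 512 + 256 + 8 + 2 in binary powers of 2.
So 6^778 ≡ 529 · 346 · 92 · 36 ≡ 156 (mod 779).
Since 156 ≠ 1, base 6 is a Fermat witness: 779 is composite.

156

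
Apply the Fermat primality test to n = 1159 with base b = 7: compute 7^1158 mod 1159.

723

7^1 ≡ 7 (mod 1159)
7^2 ≡ 7^2 = 49 ≡ 49 (mod 1159)
7^4 ≡ 49^2 = 2401 ≡ 83 (mod 1159)
7^8 ≡ 83^2 = 6889 ≡ 1094 (mod 1159)
7^16 ≡ 1094^2 = 1196836 ≡ 748 (mod 1159)
7^32 ≡ 748^2 = 559504 ≡ 866 (mod 1159)
7^64 ≡ 866^2 = 749956 ≡ 83 (mod 1159)
7^128 ≡ 83^2 = 6889 ≡ 1094 (mod 1159)
7^256 ≡ 1094^2 = 1196836 ≡ 748 (mod 1159)
7^512 ≡ 748^2 = 559504 ≡ 866 (mod 1159)
7^1024 ≡ 866^2 = 749956 ≡ 83 (mod 1159)
1158 = 1024 + 128 + 4 + 2 in binary powers of 2.
So 7^1158 ≡ 83 · 1094 · 83 · 49 ≡ 723 (mod 1159).
Since 723 ≠ 1, base 7 is a Fermat witness: 1159 is composite.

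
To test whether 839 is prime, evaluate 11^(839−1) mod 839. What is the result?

11^1 ≡ 11 (mod 839)
11^2 ≡ 11^2 = 121 ≡ 121 (mod 839)
11^4 ≡ 121^2 = 14641 ≡ 378 (mod 839)
11^8 ≡ 378^2 = 142884 ≡ 254 (mod 839)
11^16 ≡ 254^2 = 64516 ≡ 752 (mod 839)
11^32 ≡ 752^2 = 565504 ≡ 18 (mod 839)
11^64 ≡ 18^2 = 324 ≡ 324 (mod 839)
11^128 ≡ 324^2 = 104976 ≡ 101 (mod 839)
11^256 ≡ 101^2 = 10201 ≡ 133 (mod 839)
11^512 ≡ 133^2 = 17689 ≡ 70 (mod 839)
838 = 512 + 256 + 64 + 4 + 2 in binary powers of 2.
So 11^838 ≡ 70 · 133 · 324 · 378 · 121 ≡ 1 (mod 839).
Since the result is 1, base 11 gives no evidence that 839 is composite.

1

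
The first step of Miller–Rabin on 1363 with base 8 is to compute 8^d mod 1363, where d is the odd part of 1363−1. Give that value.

943

1363 − 1 = 1362 = 2^1 · 681, so d = 681.
8^1 ≡ 8 (mod 1363)
8^2 ≡ 8^2 = 64 ≡ 64 (mod 1363)
8^4 ≡ 64^2 = 4096 ≡ 7 (mod 1363)
8^8 ≡ 7^2 = 49 ≡ 49 (mod 1363)
8^16 ≡ 49^2 = 2401 ≡ 1038 (mod 1363)
8^32 ≡ 1038^2 = 1077444 ≡ 674 (mod 1363)
8^64 ≡ 674^2 = 454276 ≡ 397 (mod 1363)
8^128 ≡ 397^2 = 157609 ≡ 864 (mod 1363)
8^256 ≡ 864^2 = 746496 ≡ 935 (mod 1363)
8^512 ≡ 935^2 = 874225 ≡ 542 (mod 1363)
681 = 512 + 128 + 32 + 8 + 1 in binary powers of 2.
So 8^681 ≡ 542 · 864 · 674 · 49 · 8 ≡ 943 (mod 1363).
Squaring chain: 943; never reaches −1, so base 8 is a Miller–Rabin witness that 1363 is composite.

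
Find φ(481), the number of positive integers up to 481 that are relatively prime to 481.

432

Factor: 481 = 13 · 37.
φ(481) = (13−1) · (37−1) = 12 · 36 = 432.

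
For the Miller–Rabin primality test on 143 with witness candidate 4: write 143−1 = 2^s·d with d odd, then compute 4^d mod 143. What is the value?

114

143 − 1 = 142 = 2^1 · 71, so d = 71.
4^1 ≡ 4 (mod 143)
4^2 ≡ 4^2 = 16 ≡ 16 (mod 143)
4^4 ≡ 16^2 = 256 ≡ 113 (mod 143)
4^8 ≡ 113^2 = 12769 ≡ 42 (mod 143)
4^16 ≡ 42^2 = 1764 ≡ 48 (mod 143)
4^32 ≡ 48^2 = 2304 ≡ 16 (mod 143)
4^64 ≡ 16^2 = 256 ≡ 113 (mod 143)
71 = 64 + 4 + 2 + 1 in binary powers of 2.
So 4^71 ≡ 113 · 113 · 16 · 4 ≡ 114 (mod 143).
Squaring chain: 114; never reaches −1, so base 4 is a Miller–Rabin witness that 143 is composite.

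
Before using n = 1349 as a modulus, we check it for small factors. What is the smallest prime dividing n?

19

1349 is odd.
Digit sum 17, not divisible by 3.
Ends in 9: not divisible by 5.
7: 1349 = 7·192 + 5
11: 1349 = 11·122 + 7
13: 1349 = 13·103 + 10
17: 1349 = 17·79 + 6
19: 1349 = 19·71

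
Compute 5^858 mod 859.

5^1 ≡ 5 (mod 859)
5^2 ≡ 5^2 = 25 ≡ 25 (mod 859)
5^4 ≡ 25^2 = 625 ≡ 625 (mod 859)
5^8 ≡ 625^2 = 390625 ≡ 639 (mod 859)
5^16 ≡ 639^2 = 408321 ≡ 296 (mod 859)
5^32 ≡ 296^2 = 87616 ≡ 857 (mod 859)
5^64 ≡ 857^2 = 734449 ≡ 4 (mod 859)
5^128 ≡ 4^2 = 16 ≡ 16 (mod 859)
5^256 ≡ 16^2 = 256 ≡ 256 (mod 859)
5^512 ≡ 256^2 = 65536 ≡ 252 (mod 859)
858 = 512 + 256 + 64 + 16 + 8 + 2 in binary powers of 2.
So 5^858 ≡ 252 · 256 · 4 · 296 · 639 · 25 ≡ 1 (mod 859).
Since the result is 1, base 5 gives no evidence that 859 is composite.

1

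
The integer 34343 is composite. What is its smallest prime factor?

34343 is odd.
Digit sum 17, not divisible by 3.
Ends in 3: not divisible by 5.
7: 34343 = 7·4906 + 1
11: 34343 = 11·3122 + 1
13: 34343 = 13·2641 + 10
17: 34343 = 17·2020 + 3
19: 34343 = 19·1807 + 10
23: 34343 = 23·1493 + 4
29: 34343 = 29·1184 + 7
31: 34343 = 31·1107 + 26
37: 34343 = 37·928 + 7
41: 34343 = 41·837 + 26
43: 34343 = 43·798 + 29
47: 34343 = 47·730 + 33
53: 34343 = 53·647 + 52
59: 34343 = 59·582 + 5
61: 34343 = 61·563

61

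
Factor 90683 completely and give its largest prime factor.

90683 = 29 · 3127
3127 = 53 · 59
59 is prime.
So 90683 = 29 · 53 · 59; the largest prime factor is 59.

59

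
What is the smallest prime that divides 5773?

5773 is odd.
Digit sum 22, not divisible by 3.
Ends in 3: not divisible by 5.
7: 5773 = 7·824 + 5
11: 5773 = 11·524 + 9
13: 5773 = 13·444 + 1
17: 5773 = 17·339 + 10
19: 5773 = 19·303 + 16
23: 5773 = 23·251

23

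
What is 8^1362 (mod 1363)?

573

8^1 ≡ 8 (mod 1363)
8^2 ≡ 8^2 = 64 ≡ 64 (mod 1363)
8^4 ≡ 64^2 = 4096 ≡ 7 (mod 1363)
8^8 ≡ 7^2 = 49 ≡ 49 (mod 1363)
8^16 ≡ 49^2 = 2401 ≡ 1038 (mod 1363)
8^32 ≡ 1038^2 = 1077444 ≡ 674 (mod 1363)
8^64 ≡ 674^2 = 454276 ≡ 397 (mod 1363)
8^128 ≡ 397^2 = 157609 ≡ 864 (mod 1363)
8^256 ≡ 864^2 = 746496 ≡ 935 (mod 1363)
8^512 ≡ 935^2 = 874225 ≡ 542 (mod 1363)
8^1024 ≡ 542^2 = 293764 ≡ 719 (mod 1363)
1362 = 1024 + 256 + 64 + 16 + 2 in binary powers of 2.
So 8^1362 ≡ 719 · 935 · 397 · 1038 · 64 ≡ 573 (mod 1363).
Since 573 ≠ 1, base 8 is a Fermat witness: 1363 is composite.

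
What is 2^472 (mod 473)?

422

2^1 ≡ 2 (mod 473)
2^2 ≡ 2^2 = 4 ≡ 4 (mod 473)
2^4 ≡ 4^2 = 16 ≡ 16 (mod 473)
2^8 ≡ 16^2 = 256 ≡ 256 (mod 473)
2^16 ≡ 256^2 = 65536 ≡ 262 (mod 473)
2^32 ≡ 262^2 = 68644 ≡ 59 (mod 473)
2^64 ≡ 59^2 = 3481 ≡ 170 (mod 473)
2^128 ≡ 170^2 = 28900 ≡ 47 (mod 473)
2^256 ≡ 47^2 = 2209 ≡ 317 (mod 473)
472 = 256 + 128 + 64 + 16 + 8 in binary powers of 2.
So 2^472 ≡ 317 · 47 · 170 · 262 · 256 ≡ 422 (mod 473).
Since 422 ≠ 1, base 2 is a Fermat witness: 473 is composite.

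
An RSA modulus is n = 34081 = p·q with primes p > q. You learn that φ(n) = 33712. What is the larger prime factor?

φ(n) = (p−1)(q−1) = n − (p+q) + 1, so p + q = 34081 − 33712 + 1 = 370.
p and q are the roots of t² − 370t + 34081 = 0.
Discriminant: 370² − 4·34081 = 136900 − 136324 = 576; √576 = 24.
q = (370 − 24)/2 = 173, p = (370 + 24)/2 = 197.
Check: 173 · 197 = 34081.

197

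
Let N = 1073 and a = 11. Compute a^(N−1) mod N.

248

11^1 ≡ 11 (mod 1073)
11^2 ≡ 11^2 = 121 ≡ 121 (mod 1073)
11^4 ≡ 121^2 = 14641 ≡ 692 (mod 1073)
11^8 ≡ 692^2 = 478864 ≡ 306 (mod 1073)
11^16 ≡ 306^2 = 93636 ≡ 285 (mod 1073)
11^32 ≡ 285^2 = 81225 ≡ 750 (mod 1073)
11^64 ≡ 750^2 = 562500 ≡ 248 (mod 1073)
11^128 ≡ 248^2 = 61504 ≡ 343 (mod 1073)
11^256 ≡ 343^2 = 117649 ≡ 692 (mod 1073)
11^512 ≡ 692^2 = 478864 ≡ 306 (mod 1073)
11^1024 ≡ 306^2 = 93636 ≡ 285 (mod 1073)
1072 = 1024 + 32 + 16 in binary powers of 2.
So 11^1072 ≡ 285 · 750 · 285 ≡ 248 (mod 1073).
Since 248 ≠ 1, base 11 is a Fermat witness: 1073 is composite.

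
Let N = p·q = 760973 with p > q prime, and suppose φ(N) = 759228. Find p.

907

φ(n) = (p−1)(q−1) = n − (p+q) + 1, so p + q = 760973 − 759228 + 1 = 1746.
p and q are the roots of t² − 1746t + 760973 = 0.
Discriminant: 1746² − 4·760973 = 3048516 − 3043892 = 4624; √4624 = 68.
q = (1746 − 68)/2 = 839, p = (1746 + 68)/2 = 907.
Check: 839 · 907 = 760973.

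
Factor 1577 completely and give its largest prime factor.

1577 = 19 · 83
83 is prime.
So 1577 = 19 · 83; the largest prime factor is 83.

83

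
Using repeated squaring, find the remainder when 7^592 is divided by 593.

1

7^1 ≡ 7 (mod 593)
7^2 ≡ 7^2 = 49 ≡ 49 (mod 593)
7^4 ≡ 49^2 = 2401 ≡ 29 (mod 593)
7^8 ≡ 29^2 = 841 ≡ 248 (mod 593)
7^16 ≡ 248^2 = 61504 ≡ 425 (mod 593)
7^32 ≡ 425^2 = 180625 ≡ 353 (mod 593)
7^64 ≡ 353^2 = 124609 ≡ 79 (mod 593)
7^128 ≡ 79^2 = 6241 ≡ 311 (mod 593)
7^256 ≡ 311^2 = 96721 ≡ 62 (mod 593)
7^512 ≡ 62^2 = 3844 ≡ 286 (mod 593)
592 = 512 + 64 + 16 in binary powers of 2.
So 7^592 ≡ 286 · 79 · 425 ≡ 1 (mod 593).
Since the result is 1, base 7 gives no evidence that 593 is composite.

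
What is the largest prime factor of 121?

11

121 = 11 · 11
11 = 11 · 1
So 121 = 11^2; the largest prime factor is 11.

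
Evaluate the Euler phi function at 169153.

160080

Factor: 169153 = 47 · 59 · 61.
φ(169153) = (47−1) · (59−1) · (61−1) = 46 · 58 · 60 = 160080.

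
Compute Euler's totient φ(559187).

538560

Factor: 559187 = 61 · 89 · 103.
φ(559187) = (61−1) · (89−1) · (103−1) = 60 · 88 · 102 = 538560.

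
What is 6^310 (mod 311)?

6^1 ≡ 6 (mod 311)
6^2 ≡ 6^2 = 36 ≡ 36 (mod 311)
6^4 ≡ 36^2 = 1296 ≡ 52 (mod 311)
6^8 ≡ 52^2 = 2704 ≡ 216 (mod 311)
6^16 ≡ 216^2 = 46656 ≡ 6 (mod 311)
6^32 ≡ 6^2 = 36 ≡ 36 (mod 311)
6^64 ≡ 36^2 = 1296 ≡ 52 (mod 311)
6^128 ≡ 52^2 = 2704 ≡ 216 (mod 311)
6^256 ≡ 216^2 = 46656 ≡ 6 (mod 311)
310 = 256 + 32 + 16 + 4 + 2 in binary powers of 2.
So 6^310 ≡ 6 · 36 · 6 · 52 · 36 ≡ 1 (mod 311).
Since the result is 1, base 6 gives no evidence that 311 is composite.

1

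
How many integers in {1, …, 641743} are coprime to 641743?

618048

Factor: 641743 = 59 · 73 · 149.
φ(641743) = (59−1) · (73−1) · (149−1) = 58 · 72 · 148 = 618048.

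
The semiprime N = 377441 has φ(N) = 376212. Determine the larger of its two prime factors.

φ(n) = (p−1)(q−1) = n − (p+q) + 1, so p + q = 377441 − 376212 + 1 = 1230.
p and q are the roots of t² − 1230t + 377441 = 0.
Discriminant: 1230² − 4·377441 = 1512900 − 1509764 = 3136; √3136 = 56.
q = (1230 − 56)/2 = 587, p = (1230 + 56)/2 = 643.
Check: 587 · 643 = 377441.

643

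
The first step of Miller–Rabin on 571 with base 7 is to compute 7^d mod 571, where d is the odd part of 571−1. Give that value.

571 − 1 = 570 = 2^1 · 285, so d = 285.
7^1 ≡ 7 (mod 571)
7^2 ≡ 7^2 = 49 ≡ 49 (mod 571)
7^4 ≡ 49^2 = 2401 ≡ 117 (mod 571)
7^8 ≡ 117^2 = 13689 ≡ 556 (mod 571)
7^16 ≡ 556^2 = 309136 ≡ 225 (mod 571)
7^32 ≡ 225^2 = 50625 ≡ 377 (mod 571)
7^64 ≡ 377^2 = 142129 ≡ 521 (mod 571)
7^128 ≡ 521^2 = 271441 ≡ 216 (mod 571)
7^256 ≡ 216^2 = 46656 ≡ 405 (mod 571)
285 = 256 + 16 + 8 + 4 + 1 in binary powers of 2.
So 7^285 ≡ 405 · 225 · 556 · 117 · 7 ≡ 570 (mod 571).
Since 7^d ≡ 570 (mod 571), base 7 does not prove 571 composite.

570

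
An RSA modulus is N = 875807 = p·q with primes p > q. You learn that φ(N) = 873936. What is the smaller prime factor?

φ(n) = (p−1)(q−1) = n − (p+q) + 1, so p + q = 875807 − 873936 + 1 = 1872.
p and q are the roots of t² − 1872t + 875807 = 0.
Discriminant: 1872² − 4·875807 = 3504384 − 3503228 = 1156; √1156 = 34.
q = (1872 − 34)/2 = 919, p = (1872 + 34)/2 = 953.
Check: 919 · 953 = 875807.

919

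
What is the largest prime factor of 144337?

144337 = 37 · 3901
3901 = 47 · 83
83 is prime.
So 144337 = 37 · 47 · 83; the largest prime factor is 83.

83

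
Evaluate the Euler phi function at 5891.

Factor: 5891 = 43 · 137.
φ(5891) = (43−1) · (137−1) = 42 · 136 = 5712.

5712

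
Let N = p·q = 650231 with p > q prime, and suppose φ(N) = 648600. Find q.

691

φ(n) = (p−1)(q−1) = n − (p+q) + 1, so p + q = 650231 − 648600 + 1 = 1632.
p and q are the roots of t² − 1632t + 650231 = 0.
Discriminant: 1632² − 4·650231 = 2663424 − 2600924 = 62500; √62500 = 250.
q = (1632 − 250)/2 = 691, p = (1632 + 250)/2 = 941.
Check: 691 · 941 = 650231.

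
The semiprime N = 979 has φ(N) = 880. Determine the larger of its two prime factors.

89

φ(n) = (p−1)(q−1) = n − (p+q) + 1, so p + q = 979 − 880 + 1 = 100.
p and q are the roots of t² − 100t + 979 = 0.
Discriminant: 100² − 4·979 = 10000 − 3916 = 6084; √6084 = 78.
q = (100 − 78)/2 = 11, p = (100 + 78)/2 = 89.
Check: 11 · 89 = 979.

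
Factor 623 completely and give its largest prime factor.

89

623 = 7 · 89
89 is prime.
So 623 = 7 · 89; the largest prime factor is 89.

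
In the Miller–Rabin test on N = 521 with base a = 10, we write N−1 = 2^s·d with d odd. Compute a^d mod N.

235

521 − 1 = 520 = 2^3 · 65, so d = 65.
10^1 ≡ 10 (mod 521)
10^2 ≡ 10^2 = 100 ≡ 100 (mod 521)
10^4 ≡ 100^2 = 10000 ≡ 101 (mod 521)
10^8 ≡ 101^2 = 10201 ≡ 302 (mod 521)
10^16 ≡ 302^2 = 91204 ≡ 29 (mod 521)
10^32 ≡ 29^2 = 841 ≡ 320 (mod 521)
10^64 ≡ 320^2 = 102400 ≡ 284 (mod 521)
65 = 64 + 1 in binary powers of 2.
So 10^65 ≡ 284 · 10 ≡ 235 (mod 521).
Squaring chain: 235 → 520 → 1; reaches −1, so base 10 does not prove 521 composite.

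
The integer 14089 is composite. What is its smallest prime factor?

73

14089 is odd.
Digit sum 22, not divisible by 3.
Ends in 9: not divisible by 5.
7: 14089 = 7·2012 + 5
11: 14089 = 11·1280 + 9
13: 14089 = 13·1083 + 10
17: 14089 = 17·828 + 13
19: 14089 = 19·741 + 10
23: 14089 = 23·612 + 13
29: 14089 = 29·485 + 24
31: 14089 = 31·454 + 15
37: 14089 = 37·380 + 29
41: 14089 = 41·343 + 26
43: 14089 = 43·327 + 28
47: 14089 = 47·299 + 36
53: 14089 = 53·265 + 44
59: 14089 = 59·238 + 47
61: 14089 = 61·230 + 59
67: 14089 = 67·210 + 19
71: 14089 = 71·198 + 31
73: 14089 = 73·193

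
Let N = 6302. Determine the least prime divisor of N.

6302 is even: 2 divides it.

2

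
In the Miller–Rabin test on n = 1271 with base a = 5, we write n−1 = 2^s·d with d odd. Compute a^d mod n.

1271 − 1 = 1270 = 2^1 · 635, so d = 635.
5^1 ≡ 5 (mod 1271)
5^2 ≡ 5^2 = 25 ≡ 25 (mod 1271)
5^4 ≡ 25^2 = 625 ≡ 625 (mod 1271)
5^8 ≡ 625^2 = 390625 ≡ 428 (mod 1271)
5^16 ≡ 428^2 = 183184 ≡ 160 (mod 1271)
5^32 ≡ 160^2 = 25600 ≡ 180 (mod 1271)
5^64 ≡ 180^2 = 32400 ≡ 625 (mod 1271)
5^128 ≡ 625^2 = 390625 ≡ 428 (mod 1271)
5^256 ≡ 428^2 = 183184 ≡ 160 (mod 1271)
5^512 ≡ 160^2 = 25600 ≡ 180 (mod 1271)
635 = 512 + 64 + 32 + 16 + 8 + 2 + 1 in binary powers of 2.
So 5^635 ≡ 180 · 625 · 180 · 160 · 428 · 25 · 5 ≡ 893 (mod 1271).
Squaring chain: 893; never reaches −1, so base 5 is a Miller–Rabin witness that 1271 is composite.

893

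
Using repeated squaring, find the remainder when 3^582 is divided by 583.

537

3^1 ≡ 3 (mod 583)
3^2 ≡ 3^2 = 9 ≡ 9 (mod 583)
3^4 ≡ 9^2 = 81 ≡ 81 (mod 583)
3^8 ≡ 81^2 = 6561 ≡ 148 (mod 583)
3^16 ≡ 148^2 = 21904 ≡ 333 (mod 583)
3^32 ≡ 333^2 = 110889 ≡ 119 (mod 583)
3^64 ≡ 119^2 = 14161 ≡ 169 (mod 583)
3^128 ≡ 169^2 = 28561 ≡ 577 (mod 583)
3^256 ≡ 577^2 = 332929 ≡ 36 (mod 583)
3^512 ≡ 36^2 = 1296 ≡ 130 (mod 583)
582 = 512 + 64 + 4 + 2 in binary powers of 2.
So 3^582 ≡ 130 · 169 · 81 · 9 ≡ 537 (mod 583).
Since 537 ≠ 1, base 3 is a Fermat witness: 583 is composite.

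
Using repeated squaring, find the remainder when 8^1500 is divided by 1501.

457

8^1 ≡ 8 (mod 1501)
8^2 ≡ 8^2 = 64 ≡ 64 (mod 1501)
8^4 ≡ 64^2 = 4096 ≡ 1094 (mod 1501)
8^8 ≡ 1094^2 = 1196836 ≡ 539 (mod 1501)
8^16 ≡ 539^2 = 290521 ≡ 828 (mod 1501)
8^32 ≡ 828^2 = 685584 ≡ 1128 (mod 1501)
8^64 ≡ 1128^2 = 1272384 ≡ 1037 (mod 1501)
8^128 ≡ 1037^2 = 1075369 ≡ 653 (mod 1501)
8^256 ≡ 653^2 = 426409 ≡ 125 (mod 1501)
8^512 ≡ 125^2 = 15625 ≡ 615 (mod 1501)
8^1024 ≡ 615^2 = 378225 ≡ 1474 (mod 1501)
1500 = 1024 + 256 + 128 + 64 + 16 + 8 + 4 in binary powers of 2.
So 8^1500 ≡ 1474 · 125 · 653 · 1037 · 828 · 539 · 1094 ≡ 457 (mod 1501).
Since 457 ≠ 1, base 8 is a Fermat witness: 1501 is composite.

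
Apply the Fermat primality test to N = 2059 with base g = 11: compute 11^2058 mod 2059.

11^1 ≡ 11 (mod 2059)
11^2 ≡ 11^2 = 121 ≡ 121 (mod 2059)
11^4 ≡ 121^2 = 14641 ≡ 228 (mod 2059)
11^8 ≡ 228^2 = 51984 ≡ 509 (mod 2059)
11^16 ≡ 509^2 = 259081 ≡ 1706 (mod 2059)
11^32 ≡ 1706^2 = 2910436 ≡ 1069 (mod 2059)
11^64 ≡ 1069^2 = 1142761 ≡ 16 (mod 2059)
11^128 ≡ 16^2 = 256 ≡ 256 (mod 2059)
11^256 ≡ 256^2 = 65536 ≡ 1707 (mod 2059)
11^512 ≡ 1707^2 = 2913849 ≡ 364 (mod 2059)
11^1024 ≡ 364^2 = 132496 ≡ 720 (mod 2059)
11^2048 ≡ 720^2 = 518400 ≡ 1591 (mod 2059)
2058 = 2048 + 8 + 2 in binary powers of 2.
So 11^2058 ≡ 1591 · 509 · 121 ≡ 289 (mod 2059).
Since 289 ≠ 1, base 11 is a Fermat witness: 2059 is composite.

289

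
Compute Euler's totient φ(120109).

Factor: 120109 = 11 · 61 · 179.
φ(120109) = (11−1) · (61−1) · (179−1) = 10 · 60 · 178 = 106800.

106800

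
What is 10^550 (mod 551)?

237

10^1 ≡ 10 (mod 551)
10^2 ≡ 10^2 = 100 ≡ 100 (mod 551)
10^4 ≡ 100^2 = 10000 ≡ 82 (mod 551)
10^8 ≡ 82^2 = 6724 ≡ 112 (mod 551)
10^16 ≡ 112^2 = 12544 ≡ 422 (mod 551)
10^32 ≡ 422^2 = 178084 ≡ 111 (mod 551)
10^64 ≡ 111^2 = 12321 ≡ 199 (mod 551)
10^128 ≡ 199^2 = 39601 ≡ 480 (mod 551)
10^256 ≡ 480^2 = 230400 ≡ 82 (mod 551)
10^512 ≡ 82^2 = 6724 ≡ 112 (mod 551)
550 = 512 + 32 + 4 + 2 in binary powers of 2.
So 10^550 ≡ 112 · 111 · 82 · 100 ≡ 237 (mod 551).
Since 237 ≠ 1, base 10 is a Fermat witness: 551 is composite.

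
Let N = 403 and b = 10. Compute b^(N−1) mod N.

66

10^1 ≡ 10 (mod 403)
10^2 ≡ 10^2 = 100 ≡ 100 (mod 403)
10^4 ≡ 100^2 = 10000 ≡ 328 (mod 403)
10^8 ≡ 328^2 = 107584 ≡ 386 (mod 403)
10^16 ≡ 386^2 = 148996 ≡ 289 (mod 403)
10^32 ≡ 289^2 = 83521 ≡ 100 (mod 403)
10^64 ≡ 100^2 = 10000 ≡ 328 (mod 403)
10^128 ≡ 328^2 = 107584 ≡ 386 (mod 403)
10^256 ≡ 386^2 = 148996 ≡ 289 (mod 403)
402 = 256 + 128 + 16 + 2 in binary powers of 2.
So 10^402 ≡ 289 · 386 · 289 · 100 ≡ 66 (mod 403).
Since 66 ≠ 1, base 10 is a Fermat witness: 403 is composite.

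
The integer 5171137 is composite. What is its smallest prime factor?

5171137 is odd.
Digit sum 25, not divisible by 3.
Ends in 7: not divisible by 5.
7: 5171137 = 7·738733 + 6
11: 5171137 = 11·470103 + 4
13: 5171137 = 13·397779 + 10
17: 5171137 = 17·304184 + 9
19: 5171137 = 19·272165 + 2
23: 5171137 = 23·224832 + 1
29: 5171137 = 29·178315 + 2
31: 5171137 = 31·166810 + 27
37: 5171137 = 37·139760 + 17
41: 5171137 = 41·126125 + 12
43: 5171137 = 43·120259

43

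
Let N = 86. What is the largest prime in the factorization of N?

86 = 2 · 43
43 is prime.
So 86 = 2 · 43; the largest prime factor is 43.

43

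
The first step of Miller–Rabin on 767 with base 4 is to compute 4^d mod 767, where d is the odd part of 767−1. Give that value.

767 − 1 = 766 = 2^1 · 383, so d = 383.
4^1 ≡ 4 (mod 767)
4^2 ≡ 4^2 = 16 ≡ 16 (mod 767)
4^4 ≡ 16^2 = 256 ≡ 256 (mod 767)
4^8 ≡ 256^2 = 65536 ≡ 341 (mod 767)
4^16 ≡ 341^2 = 116281 ≡ 464 (mod 767)
4^32 ≡ 464^2 = 215296 ≡ 536 (mod 767)
4^64 ≡ 536^2 = 287296 ≡ 438 (mod 767)
4^128 ≡ 438^2 = 191844 ≡ 94 (mod 767)
4^256 ≡ 94^2 = 8836 ≡ 399 (mod 767)
383 = 256 + 64 + 32 + 16 + 8 + 4 + 2 + 1 in binary powers of 2.
So 4^383 ≡ 399 · 438 · 536 · 464 · 341 · 256 · 16 · 4 ≡ 556 (mod 767).
Squaring chain: 556; never reaches −1, so base 4 is a Miller–Rabin witness that 767 is composite.

556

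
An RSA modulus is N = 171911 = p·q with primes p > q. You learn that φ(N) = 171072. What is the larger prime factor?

φ(n) = (p−1)(q−1) = n − (p+q) + 1, so p + q = 171911 − 171072 + 1 = 840.
p and q are the roots of t² − 840t + 171911 = 0.
Discriminant: 840² − 4·171911 = 705600 − 687644 = 17956; √17956 = 134.
q = (840 − 134)/2 = 353, p = (840 + 134)/2 = 487.
Check: 353 · 487 = 171911.

487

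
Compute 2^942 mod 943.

496

2^1 ≡ 2 (mod 943)
2^2 ≡ 2^2 = 4 ≡ 4 (mod 943)
2^4 ≡ 4^2 = 16 ≡ 16 (mod 943)
2^8 ≡ 16^2 = 256 ≡ 256 (mod 943)
2^16 ≡ 256^2 = 65536 ≡ 469 (mod 943)
2^32 ≡ 469^2 = 219961 ≡ 242 (mod 943)
2^64 ≡ 242^2 = 58564 ≡ 98 (mod 943)
2^128 ≡ 98^2 = 9604 ≡ 174 (mod 943)
2^256 ≡ 174^2 = 30276 ≡ 100 (mod 943)
2^512 ≡ 100^2 = 10000 ≡ 570 (mod 943)
942 = 512 + 256 + 128 + 32 + 8 + 4 + 2 in binary powers of 2.
So 2^942 ≡ 570 · 100 · 174 · 242 · 256 · 16 · 4 ≡ 496 (mod 943).
Since 496 ≠ 1, base 2 is a Fermat witness: 943 is composite.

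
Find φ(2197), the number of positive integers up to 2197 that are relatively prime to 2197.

2028

Factor: 2197 = 13^3.
φ(2197) = 13^2·(13−1) = 2028.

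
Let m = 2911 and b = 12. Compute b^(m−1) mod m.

12^1 ≡ 12 (mod 2911)
12^2 ≡ 12^2 = 144 ≡ 144 (mod 2911)
12^4 ≡ 144^2 = 20736 ≡ 359 (mod 2911)
12^8 ≡ 359^2 = 128881 ≡ 797 (mod 2911)
12^16 ≡ 797^2 = 635209 ≡ 611 (mod 2911)
12^32 ≡ 611^2 = 373321 ≡ 713 (mod 2911)
12^64 ≡ 713^2 = 508369 ≡ 1855 (mod 2911)
12^128 ≡ 1855^2 = 3441025 ≡ 223 (mod 2911)
12^256 ≡ 223^2 = 49729 ≡ 242 (mod 2911)
12^512 ≡ 242^2 = 58564 ≡ 344 (mod 2911)
12^1024 ≡ 344^2 = 118336 ≡ 1896 (mod 2911)
12^2048 ≡ 1896^2 = 3594816 ≡ 2642 (mod 2911)
2910 = 2048 + 512 + 256 + 64 + 16 + 8 + 4 + 2 in binary powers of 2.
So 12^2910 ≡ 2642 · 344 · 242 · 1855 · 611 · 797 · 359 · 144 ≡ 2533 (mod 2911).
Since 2533 ≠ 1, base 12 is a Fermat witness: 2911 is composite.

2533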